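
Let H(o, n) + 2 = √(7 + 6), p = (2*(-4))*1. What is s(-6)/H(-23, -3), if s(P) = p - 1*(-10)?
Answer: 4/9 + 2*√13/9 ≈ 1.2457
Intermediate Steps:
p = -8 (p = -8*1 = -8)
H(o, n) = -2 + √13 (H(o, n) = -2 + √(7 + 6) = -2 + √13)
s(P) = 2 (s(P) = -8 - 1*(-10) = -8 + 10 = 2)
s(-6)/H(-23, -3) = 2/(-2 + √13)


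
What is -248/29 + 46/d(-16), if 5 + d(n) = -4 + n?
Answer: -7534/725 ≈ -10.392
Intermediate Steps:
d(n) = -9 + n (d(n) = -5 + (-4 + n) = -9 + n)
-248/29 + 46/d(-16) = -248/29 + 46/(-9 - 16) = -248*1/29 + 46/(-25) = -248/29 + 46*(-1/25) = -248/29 - 46/25 = -7534/725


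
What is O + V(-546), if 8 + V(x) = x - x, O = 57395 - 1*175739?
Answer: -118352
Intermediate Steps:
O = -118344 (O = 57395 - 175739 = -118344)
V(x) = -8 (V(x) = -8 + (x - x) = -8 + 0 = -8)
O + V(-546) = -118344 - 8 = -118352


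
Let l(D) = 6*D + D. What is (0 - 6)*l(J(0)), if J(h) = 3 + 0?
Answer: -126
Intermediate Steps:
J(h) = 3
l(D) = 7*D
(0 - 6)*l(J(0)) = (0 - 6)*(7*3) = -6*21 = -126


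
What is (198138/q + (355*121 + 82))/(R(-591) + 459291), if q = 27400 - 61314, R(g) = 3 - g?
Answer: 145935868/1559653989 ≈ 0.093569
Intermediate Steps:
q = -33914
(198138/q + (355*121 + 82))/(R(-591) + 459291) = (198138/(-33914) + (355*121 + 82))/((3 - 1*(-591)) + 459291) = (198138*(-1/33914) + (42955 + 82))/((3 + 591) + 459291) = (-99069/16957 + 43037)/(594 + 459291) = (729679340/16957)/459885 = (729679340/16957)*(1/459885) = 145935868/1559653989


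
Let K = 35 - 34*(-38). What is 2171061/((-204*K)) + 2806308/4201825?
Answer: -2787576120087/379155880700 ≈ -7.3521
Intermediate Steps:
K = 1327 (K = 35 + 1292 = 1327)
2171061/((-204*K)) + 2806308/4201825 = 2171061/((-204*1327)) + 2806308/4201825 = 2171061/(-270708) + 2806308*(1/4201825) = 2171061*(-1/270708) + 2806308/4201825 = -723687/90236 + 2806308/4201825 = -2787576120087/379155880700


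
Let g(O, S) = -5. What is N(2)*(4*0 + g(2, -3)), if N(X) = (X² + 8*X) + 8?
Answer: -140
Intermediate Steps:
N(X) = 8 + X² + 8*X
N(2)*(4*0 + g(2, -3)) = (8 + 2² + 8*2)*(4*0 - 5) = (8 + 4 + 16)*(0 - 5) = 28*(-5) = -140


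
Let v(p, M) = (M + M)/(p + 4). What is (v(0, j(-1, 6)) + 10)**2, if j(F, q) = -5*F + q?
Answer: 961/4 ≈ 240.25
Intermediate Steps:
j(F, q) = q - 5*F
v(p, M) = 2*M/(4 + p) (v(p, M) = (2*M)/(4 + p) = 2*M/(4 + p))
(v(0, j(-1, 6)) + 10)**2 = (2*(6 - 5*(-1))/(4 + 0) + 10)**2 = (2*(6 + 5)/4 + 10)**2 = (2*11*(1/4) + 10)**2 = (11/2 + 10)**2 = (31/2)**2 = 961/4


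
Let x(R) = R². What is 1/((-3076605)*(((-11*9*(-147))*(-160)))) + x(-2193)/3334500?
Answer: 12760207969743083/8847309314844000 ≈ 1.4423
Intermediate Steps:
1/((-3076605)*(((-11*9*(-147))*(-160)))) + x(-2193)/3334500 = 1/((-3076605)*(((-11*9*(-147))*(-160)))) + (-2193)²/3334500 = -1/(3076605*(-99*(-147)*(-160))) + 4809249*(1/3334500) = -1/(3076605*(14553*(-160))) + 534361/370500 = -1/3076605/(-2328480) + 534361/370500 = -1/3076605*(-1/2328480) + 534361/370500 = 1/7163813210400 + 534361/370500 = 12760207969743083/8847309314844000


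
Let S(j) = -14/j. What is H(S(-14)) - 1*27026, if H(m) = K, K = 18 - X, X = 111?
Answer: -27119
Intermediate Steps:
K = -93 (K = 18 - 1*111 = 18 - 111 = -93)
H(m) = -93
H(S(-14)) - 1*27026 = -93 - 1*27026 = -93 - 27026 = -27119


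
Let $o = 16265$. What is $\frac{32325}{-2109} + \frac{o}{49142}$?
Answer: $- \frac{518070755}{34546826} \approx -14.996$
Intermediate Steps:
$\frac{32325}{-2109} + \frac{o}{49142} = \frac{32325}{-2109} + \frac{16265}{49142} = 32325 \left(- \frac{1}{2109}\right) + 16265 \cdot \frac{1}{49142} = - \frac{10775}{703} + \frac{16265}{49142} = - \frac{518070755}{34546826}$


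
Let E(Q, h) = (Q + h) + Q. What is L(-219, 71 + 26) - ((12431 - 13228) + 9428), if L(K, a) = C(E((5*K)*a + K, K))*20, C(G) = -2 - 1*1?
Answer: -8691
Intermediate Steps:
E(Q, h) = h + 2*Q
C(G) = -3 (C(G) = -2 - 1 = -3)
L(K, a) = -60 (L(K, a) = -3*20 = -60)
L(-219, 71 + 26) - ((12431 - 13228) + 9428) = -60 - ((12431 - 13228) + 9428) = -60 - (-797 + 9428) = -60 - 1*8631 = -60 - 8631 = -8691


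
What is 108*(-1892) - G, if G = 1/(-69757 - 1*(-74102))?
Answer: -887839921/4345 ≈ -2.0434e+5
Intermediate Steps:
G = 1/4345 (G = 1/(-69757 + 74102) = 1/4345 ≈ 0.00023015)
108*(-1892) - G = 108*(-1892) - 1*1/4345 = -204336 - 1/4345 = -887839921/4345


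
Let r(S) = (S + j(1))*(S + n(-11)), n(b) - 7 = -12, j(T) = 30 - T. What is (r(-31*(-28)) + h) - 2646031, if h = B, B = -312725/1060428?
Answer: -1985036694485/1060428 ≈ -1.8719e+6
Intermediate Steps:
n(b) = -5 (n(b) = 7 - 12 = -5)
B = -312725/1060428 (B = -312725*1/1060428 = -312725/1060428 ≈ -0.29490)
h = -312725/1060428 ≈ -0.29490
r(S) = (-5 + S)*(29 + S) (r(S) = (S + (30 - 1*1))*(S - 5) = (S + (30 - 1))*(-5 + S) = (S + 29)*(-5 + S) = (29 + S)*(-5 + S) = (-5 + S)*(29 + S))
(r(-31*(-28)) + h) - 2646031 = ((-145 + (-31*(-28))² + 24*(-31*(-28))) - 312725/1060428) - 2646031 = ((-145 + 868² + 24*868) - 312725/1060428) - 2646031 = ((-145 + 753424 + 20832) - 312725/1060428) - 2646031 = (774111 - 312725/1060428) - 2646031 = 820888666783/1060428 - 2646031 = -1985036694485/1060428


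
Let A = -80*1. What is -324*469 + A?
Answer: -152036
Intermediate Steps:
A = -80
-324*469 + A = -324*469 - 80 = -151956 - 80 = -152036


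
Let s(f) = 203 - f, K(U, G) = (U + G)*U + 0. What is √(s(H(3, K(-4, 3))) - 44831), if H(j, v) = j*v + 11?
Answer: I*√44651 ≈ 211.31*I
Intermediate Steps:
K(U, G) = U*(G + U) (K(U, G) = (G + U)*U + 0 = U*(G + U) + 0 = U*(G + U))
H(j, v) = 11 + j*v
√(s(H(3, K(-4, 3))) - 44831) = √((203 - (11 + 3*(-4*(3 - 4)))) - 44831) = √((203 - (11 + 3*(-4*(-1)))) - 44831) = √((203 - (11 + 3*4)) - 44831) = √((203 - (11 + 12)) - 44831) = √((203 - 1*23) - 44831) = √((203 - 23) - 44831) = √(180 - 44831) = √(-44651) = I*√44651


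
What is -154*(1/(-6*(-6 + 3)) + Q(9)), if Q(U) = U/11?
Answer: -1211/9 ≈ -134.56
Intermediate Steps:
Q(U) = U/11 (Q(U) = U*(1/11) = U/11)
-154*(1/(-6*(-6 + 3)) + Q(9)) = -154*(1/(-6*(-6 + 3)) + (1/11)*9) = -154*(1/(-6*(-3)) + 9/11) = -154*(1/18 + 9/11) = -154*173/198 = -1211/9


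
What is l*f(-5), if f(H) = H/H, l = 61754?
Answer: 61754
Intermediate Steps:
f(H) = 1
l*f(-5) = 61754*1 = 61754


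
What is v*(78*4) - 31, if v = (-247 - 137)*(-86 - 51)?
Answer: 16413665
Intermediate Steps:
v = 52608 (v = -384*(-137) = 52608)
v*(78*4) - 31 = 52608*(78*4) - 31 = 52608*312 - 31 = 16413696 - 31 = 16413665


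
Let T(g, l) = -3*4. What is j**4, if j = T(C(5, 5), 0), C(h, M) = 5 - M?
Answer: 20736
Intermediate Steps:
T(g, l) = -12
j = -12
j**4 = (-12)**4 = 20736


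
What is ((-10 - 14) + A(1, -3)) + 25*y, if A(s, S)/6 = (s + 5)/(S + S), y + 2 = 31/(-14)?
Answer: -1895/14 ≈ -135.36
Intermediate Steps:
y = -59/14 (y = -2 + 31/(-14) = -2 + 31*(-1/14) = -2 - 31/14 = -59/14 ≈ -4.2143)
A(s, S) = 3*(5 + s)/S (A(s, S) = 6*((s + 5)/(S + S)) = 6*((5 + s)/((2*S))) = 6*((5 + s)*(1/(2*S))) = 6*((5 + s)/(2*S)) = 3*(5 + s)/S)
((-10 - 14) + A(1, -3)) + 25*y = ((-10 - 14) + 3*(5 + 1)/(-3)) + 25*(-59/14) = (-24 + 3*(-⅓)*6) - 1475/14 = (-24 - 6) - 1475/14 = -30 - 1475/14 = -1895/14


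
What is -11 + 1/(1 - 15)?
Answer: -155/14 ≈ -11.071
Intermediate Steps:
-11 + 1/(1 - 15) = -11 + 1/(-14) = -11 + 1*(-1/14) = -11 - 1/14 = -155/14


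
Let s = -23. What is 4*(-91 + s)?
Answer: -456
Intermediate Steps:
4*(-91 + s) = 4*(-91 - 23) = 4*(-114) = -456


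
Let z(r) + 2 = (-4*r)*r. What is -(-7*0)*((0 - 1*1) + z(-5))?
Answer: 0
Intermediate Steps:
z(r) = -2 - 4*r**2 (z(r) = -2 + (-4*r)*r = -2 - 4*r**2)
-(-7*0)*((0 - 1*1) + z(-5)) = -(-7*0)*((0 - 1*1) + (-2 - 4*(-5)**2)) = -0*((0 - 1) + (-2 - 4*25)) = -0*(-1 + (-2 - 100)) = -0*(-1 - 102) = -0*(-103) = -1*0 = 0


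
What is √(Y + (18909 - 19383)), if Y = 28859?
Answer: √28385 ≈ 168.48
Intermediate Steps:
√(Y + (18909 - 19383)) = √(28859 + (18909 - 19383)) = √(28859 - 474) = √28385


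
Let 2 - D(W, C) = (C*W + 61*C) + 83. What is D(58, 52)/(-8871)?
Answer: 6269/8871 ≈ 0.70669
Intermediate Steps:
D(W, C) = -81 - 61*C - C*W (D(W, C) = 2 - ((C*W + 61*C) + 83) = 2 - ((61*C + C*W) + 83) = 2 - (83 + 61*C + C*W) = 2 + (-83 - 61*C - C*W) = -81 - 61*C - C*W)
D(58, 52)/(-8871) = (-81 - 61*52 - 1*52*58)/(-8871) = (-81 - 3172 - 3016)*(-1/8871) = -6269*(-1/8871) = 6269/8871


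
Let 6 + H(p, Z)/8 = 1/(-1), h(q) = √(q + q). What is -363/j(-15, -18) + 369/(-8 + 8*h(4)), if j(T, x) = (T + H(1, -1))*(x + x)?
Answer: 76903/11928 + 369*√2/28 ≈ 25.085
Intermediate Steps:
h(q) = √2*√q (h(q) = √(2*q) = √2*√q)
H(p, Z) = -56 (H(p, Z) = -48 + 8*(1/(-1)) = -48 + 8*(1*(-1)) = -48 + 8*(-1) = -48 - 8 = -56)
j(T, x) = 2*x*(-56 + T) (j(T, x) = (T - 56)*(x + x) = (-56 + T)*(2*x) = 2*x*(-56 + T))
-363/j(-15, -18) + 369/(-8 + 8*h(4)) = -363*(-1/(36*(-56 - 15))) + 369/(-8 + 8*(√2*√4)) = -363/(2*(-18)*(-71)) + 369/(-8 + 8*(√2*2)) = -363/2556 + 369/(-8 + 8*(2*√2)) = -363*1/2556 + 369/(-8 + 16*√2) = -121/852 + 369/(-8 + 16*√2)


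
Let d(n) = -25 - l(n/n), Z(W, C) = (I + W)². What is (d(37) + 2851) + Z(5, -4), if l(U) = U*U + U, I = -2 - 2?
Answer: 2825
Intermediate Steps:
I = -4
Z(W, C) = (-4 + W)²
l(U) = U + U² (l(U) = U² + U = U + U²)
d(n) = -27 (d(n) = -25 - n/n*(1 + n/n) = -25 - (1 + 1) = -25 - 2 = -27)
(d(37) + 2851) + Z(5, -4) = (-27 + 2851) + (-4 + 5)² = 2824 + 1² = 2824 + 1 = 2825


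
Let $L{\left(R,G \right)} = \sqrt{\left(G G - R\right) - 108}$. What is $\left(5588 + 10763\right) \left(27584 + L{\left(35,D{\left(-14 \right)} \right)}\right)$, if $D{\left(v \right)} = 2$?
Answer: $451025984 + 16351 i \sqrt{139} \approx 4.5103 \cdot 10^{8} + 1.9278 \cdot 10^{5} i$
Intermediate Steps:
$L{\left(R,G \right)} = \sqrt{-108 + G^{2} - R}$ ($L{\left(R,G \right)} = \sqrt{\left(G^{2} - R\right) - 108} = \sqrt{-108 + G^{2} - R}$)
$\left(5588 + 10763\right) \left(27584 + L{\left(35,D{\left(-14 \right)} \right)}\right) = \left(5588 + 10763\right) \left(27584 + \sqrt{-108 + 2^{2} - 35}\right) = 16351 \left(27584 + \sqrt{-108 + 4 - 35}\right) = 16351 \left(27584 + \sqrt{-139}\right) = 16351 \left(27584 + i \sqrt{139}\right) = 451025984 + 16351 i \sqrt{139}$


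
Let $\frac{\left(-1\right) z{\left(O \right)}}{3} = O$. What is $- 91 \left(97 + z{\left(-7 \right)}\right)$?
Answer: $-10738$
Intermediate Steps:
$z{\left(O \right)} = - 3 O$
$- 91 \left(97 + z{\left(-7 \right)}\right) = - 91 \left(97 - -21\right) = - 91 \left(97 + 21\right) = \left(-91\right) 118 = -10738$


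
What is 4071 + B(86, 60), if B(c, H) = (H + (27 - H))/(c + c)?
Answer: 700239/172 ≈ 4071.2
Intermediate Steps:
B(c, H) = 27/(2*c) (B(c, H) = 27/((2*c)) = 27*(1/(2*c)) = 27/(2*c))
4071 + B(86, 60) = 4071 + (27/2)/86 = 4071 + (27/2)*(1/86) = 4071 + 27/172 = 700239/172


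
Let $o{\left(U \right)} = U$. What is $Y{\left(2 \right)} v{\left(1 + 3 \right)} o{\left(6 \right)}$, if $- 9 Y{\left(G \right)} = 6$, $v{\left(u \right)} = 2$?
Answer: $-8$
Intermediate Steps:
$Y{\left(G \right)} = - \frac{2}{3}$ ($Y{\left(G \right)} = \left(- \frac{1}{9}\right) 6 = - \frac{2}{3}$)
$Y{\left(2 \right)} v{\left(1 + 3 \right)} o{\left(6 \right)} = \left(- \frac{2}{3}\right) 2 \cdot 6 = \left(- \frac{4}{3}\right) 6 = -8$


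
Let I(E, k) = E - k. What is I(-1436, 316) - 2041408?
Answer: -2043160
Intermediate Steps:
I(-1436, 316) - 2041408 = (-1436 - 1*316) - 2041408 = (-1436 - 316) - 2041408 = -1752 - 2041408 = -2043160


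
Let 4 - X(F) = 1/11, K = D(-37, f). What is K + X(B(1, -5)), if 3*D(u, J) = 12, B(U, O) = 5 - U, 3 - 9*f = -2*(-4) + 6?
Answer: 87/11 ≈ 7.9091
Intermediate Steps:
f = -11/9 (f = ⅓ - (-2*(-4) + 6)/9 = ⅓ - (8 + 6)/9 = ⅓ - ⅑*14 = ⅓ - 14/9 = -11/9 ≈ -1.2222)
D(u, J) = 4 (D(u, J) = (⅓)*12 = 4)
K = 4
X(F) = 43/11 (X(F) = 4 - 1/11 = 43/11)
K + X(B(1, -5)) = 4 + 43/11 = 87/11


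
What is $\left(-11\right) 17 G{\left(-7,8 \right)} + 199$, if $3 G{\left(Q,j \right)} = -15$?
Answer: $1134$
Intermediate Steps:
$G{\left(Q,j \right)} = -5$ ($G{\left(Q,j \right)} = \frac{1}{3} \left(-15\right) = -5$)
$\left(-11\right) 17 G{\left(-7,8 \right)} + 199 = \left(-11\right) 17 \left(-5\right) + 199 = \left(-187\right) \left(-5\right) + 199 = 935 + 199 = 1134$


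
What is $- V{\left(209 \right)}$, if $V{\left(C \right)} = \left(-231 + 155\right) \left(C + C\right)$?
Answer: $31768$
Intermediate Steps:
$V{\left(C \right)} = - 152 C$ ($V{\left(C \right)} = - 76 \cdot 2 C = - 152 C$)
$- V{\left(209 \right)} = - \left(-152\right) 209 = \left(-1\right) \left(-31768\right) = 31768$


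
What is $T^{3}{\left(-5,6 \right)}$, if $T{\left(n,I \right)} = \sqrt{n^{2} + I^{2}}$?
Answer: $61 \sqrt{61} \approx 476.43$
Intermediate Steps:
$T{\left(n,I \right)} = \sqrt{I^{2} + n^{2}}$
$T^{3}{\left(-5,6 \right)} = \left(\sqrt{6^{2} + \left(-5\right)^{2}}\right)^{3} = \left(\sqrt{36 + 25}\right)^{3} = \left(\sqrt{61}\right)^{3} = 61 \sqrt{61}$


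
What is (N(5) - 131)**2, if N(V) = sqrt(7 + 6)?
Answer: (131 - sqrt(13))**2 ≈ 16229.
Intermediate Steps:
N(V) = sqrt(13)
(N(5) - 131)**2 = (sqrt(13) - 131)**2 = (-131 + sqrt(13))**2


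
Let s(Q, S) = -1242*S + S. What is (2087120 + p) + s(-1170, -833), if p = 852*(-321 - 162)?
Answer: 2709357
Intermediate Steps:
s(Q, S) = -1241*S
p = -411516 (p = 852*(-483) = -411516)
(2087120 + p) + s(-1170, -833) = (2087120 - 411516) - 1241*(-833) = 1675604 + 1033753 = 2709357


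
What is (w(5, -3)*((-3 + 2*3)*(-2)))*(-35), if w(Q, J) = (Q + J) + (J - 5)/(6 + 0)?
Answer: 140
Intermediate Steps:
w(Q, J) = -⅚ + Q + 7*J/6 (w(Q, J) = (J + Q) + (-5 + J)/6 = (J + Q) + (-5 + J)*(⅙) = (J + Q) + (-⅚ + J/6) = -⅚ + Q + 7*J/6)
(w(5, -3)*((-3 + 2*3)*(-2)))*(-35) = ((-⅚ + 5 + (7/6)*(-3))*((-3 + 2*3)*(-2)))*(-35) = ((-⅚ + 5 - 7/2)*((-3 + 6)*(-2)))*(-35) = (2*(3*(-2))/3)*(-35) = ((⅔)*(-6))*(-35) = -4*(-35) = 140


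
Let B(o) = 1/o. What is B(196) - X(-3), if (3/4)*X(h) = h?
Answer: 785/196 ≈ 4.0051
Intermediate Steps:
X(h) = 4*h/3
B(196) - X(-3) = 1/196 - 4*(-3)/3 = 1/196 - 1*(-4) = 1/196 + 4 = 785/196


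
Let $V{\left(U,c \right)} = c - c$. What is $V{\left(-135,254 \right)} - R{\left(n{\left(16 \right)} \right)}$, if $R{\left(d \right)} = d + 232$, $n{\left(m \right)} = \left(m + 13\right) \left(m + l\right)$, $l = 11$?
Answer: $-1015$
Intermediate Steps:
$V{\left(U,c \right)} = 0$
$n{\left(m \right)} = \left(11 + m\right) \left(13 + m\right)$ ($n{\left(m \right)} = \left(m + 13\right) \left(m + 11\right) = \left(13 + m\right) \left(11 + m\right) = \left(11 + m\right) \left(13 + m\right)$)
$R{\left(d \right)} = 232 + d$
$V{\left(-135,254 \right)} - R{\left(n{\left(16 \right)} \right)} = 0 - \left(232 + \left(143 + 16^{2} + 24 \cdot 16\right)\right) = 0 - \left(232 + \left(143 + 256 + 384\right)\right) = 0 - \left(232 + 783\right) = 0 - 1015 = -1015$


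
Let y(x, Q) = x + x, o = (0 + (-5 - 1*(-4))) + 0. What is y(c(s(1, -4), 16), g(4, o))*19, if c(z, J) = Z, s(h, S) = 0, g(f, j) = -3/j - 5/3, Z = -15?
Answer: -570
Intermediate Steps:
o = -1 (o = (0 + (-5 + 4)) + 0 = (0 - 1) + 0 = -1 + 0 = -1)
g(f, j) = -5/3 - 3/j (g(f, j) = -3/j - 5*⅓ = -3/j - 5/3 = -5/3 - 3/j)
c(z, J) = -15
y(x, Q) = 2*x
y(c(s(1, -4), 16), g(4, o))*19 = (2*(-15))*19 = -30*19 = -570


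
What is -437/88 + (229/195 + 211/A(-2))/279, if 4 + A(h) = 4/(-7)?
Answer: -98187497/19150560 ≈ -5.1271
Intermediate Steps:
A(h) = -32/7 (A(h) = -4 + 4/(-7) = -4 + 4*(-⅐) = -4 - 4/7 = -32/7)
-437/88 + (229/195 + 211/A(-2))/279 = -437/88 + (229/195 + 211/(-32/7))/279 = -437*1/88 + (229*(1/195) + 211*(-7/32))*(1/279) = -437/88 + (229/195 - 1477/32)*(1/279) = -437/88 - 280687/6240*1/279 = -437/88 - 280687/1740960 = -98187497/19150560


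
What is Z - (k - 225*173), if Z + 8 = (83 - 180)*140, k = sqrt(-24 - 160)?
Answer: 25337 - 2*I*sqrt(46) ≈ 25337.0 - 13.565*I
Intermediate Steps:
k = 2*I*sqrt(46) (k = sqrt(-184) = 2*I*sqrt(46) ≈ 13.565*I)
Z = -13588 (Z = -8 + (83 - 180)*140 = -8 - 97*140 = -8 - 13580 = -13588)
Z - (k - 225*173) = -13588 - (2*I*sqrt(46) - 225*173) = -13588 - (2*I*sqrt(46) - 38925) = -13588 - (-38925 + 2*I*sqrt(46)) = -13588 + (38925 - 2*I*sqrt(46)) = 25337 - 2*I*sqrt(46)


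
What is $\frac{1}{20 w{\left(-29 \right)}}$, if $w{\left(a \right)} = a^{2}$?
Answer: $\frac{1}{16820} \approx 5.9453 \cdot 10^{-5}$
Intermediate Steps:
$\frac{1}{20 w{\left(-29 \right)}} = \frac{1}{20 \left(-29\right)^{2}} = \frac{1}{20 \cdot 841} = \frac{1}{16820}$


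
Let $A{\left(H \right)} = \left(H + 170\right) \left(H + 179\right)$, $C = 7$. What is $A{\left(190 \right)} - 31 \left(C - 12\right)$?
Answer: $132995$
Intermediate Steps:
$A{\left(H \right)} = \left(170 + H\right) \left(179 + H\right)$
$A{\left(190 \right)} - 31 \left(C - 12\right) = \left(30430 + 190^{2} + 349 \cdot 190\right) - 31 \left(7 - 12\right) = \left(30430 + 36100 + 66310\right) - -155 = 132840 + 155 = 132995$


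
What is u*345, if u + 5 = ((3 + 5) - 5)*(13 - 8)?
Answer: 3450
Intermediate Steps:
u = 10 (u = -5 + ((3 + 5) - 5)*(13 - 8) = -5 + (8 - 5)*5 = -5 + 3*5 = -5 + 15 = 10)
u*345 = 10*345 = 3450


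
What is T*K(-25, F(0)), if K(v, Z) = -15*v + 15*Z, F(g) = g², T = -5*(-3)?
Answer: 5625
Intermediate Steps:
T = 15
T*K(-25, F(0)) = 15*(-15*(-25) + 15*0²) = 15*(375 + 15*0) = 15*(375 + 0) = 15*375 = 5625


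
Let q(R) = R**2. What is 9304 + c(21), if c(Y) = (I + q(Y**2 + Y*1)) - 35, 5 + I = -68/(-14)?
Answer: 1558990/7 ≈ 2.2271e+5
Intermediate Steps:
I = -1/7 (I = -5 - 68/(-14) = -5 - 68*(-1/14) = -5 + 34/7 = -1/7 ≈ -0.14286)
c(Y) = -246/7 + (Y + Y**2)**2 (c(Y) = (-1/7 + (Y**2 + Y*1)**2) - 35 = (-1/7 + (Y**2 + Y)**2) - 35 = (-1/7 + (Y + Y**2)**2) - 35 = -246/7 + (Y + Y**2)**2)
9304 + c(21) = 9304 + (-246/7 + 21**2*(1 + 21)**2) = 9304 + (-246/7 + 441*22**2) = 9304 + (-246/7 + 441*484) = 9304 + (-246/7 + 213444) = 9304 + 1493862/7 = 1558990/7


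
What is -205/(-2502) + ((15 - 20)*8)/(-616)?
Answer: 28295/192654 ≈ 0.14687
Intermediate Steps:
-205/(-2502) + ((15 - 20)*8)/(-616) = -205*(-1/2502) - 5*8*(-1/616) = 205/2502 - 40*(-1/616) = 205/2502 + 5/77 = 28295/192654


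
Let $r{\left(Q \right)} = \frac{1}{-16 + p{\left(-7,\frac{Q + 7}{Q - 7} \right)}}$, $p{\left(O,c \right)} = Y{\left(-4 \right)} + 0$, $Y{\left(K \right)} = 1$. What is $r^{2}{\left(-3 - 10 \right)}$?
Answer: $\frac{1}{225} \approx 0.0044444$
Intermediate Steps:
$p{\left(O,c \right)} = 1$ ($p{\left(O,c \right)} = 1 + 0 = 1$)
$r{\left(Q \right)} = - \frac{1}{15}$ ($r{\left(Q \right)} = \frac{1}{-16 + 1} = \frac{1}{-15} = - \frac{1}{15}$)
$r^{2}{\left(-3 - 10 \right)} = \left(- \frac{1}{15}\right)^{2} = \frac{1}{225}$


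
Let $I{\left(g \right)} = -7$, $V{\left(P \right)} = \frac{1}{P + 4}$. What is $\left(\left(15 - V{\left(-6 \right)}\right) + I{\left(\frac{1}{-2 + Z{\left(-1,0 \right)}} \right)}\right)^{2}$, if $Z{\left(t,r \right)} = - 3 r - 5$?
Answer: $\frac{289}{4} \approx 72.25$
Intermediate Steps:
$Z{\left(t,r \right)} = -5 - 3 r$
$V{\left(P \right)} = \frac{1}{4 + P}$
$\left(\left(15 - V{\left(-6 \right)}\right) + I{\left(\frac{1}{-2 + Z{\left(-1,0 \right)}} \right)}\right)^{2} = \left(\left(15 - \frac{1}{4 - 6}\right) - 7\right)^{2} = \left(\left(15 - \frac{1}{-2}\right) - 7\right)^{2} = \left(\left(15 - - \frac{1}{2}\right) - 7\right)^{2} = \left(\left(15 + \frac{1}{2}\right) - 7\right)^{2} = \left(\frac{31}{2} - 7\right)^{2} = \left(\frac{17}{2}\right)^{2} = \frac{289}{4}$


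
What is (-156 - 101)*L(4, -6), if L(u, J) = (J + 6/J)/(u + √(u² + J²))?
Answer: -1799/9 + 1799*√13/18 ≈ 160.47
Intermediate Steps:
L(u, J) = (J + 6/J)/(u + √(J² + u²))
(-156 - 101)*L(4, -6) = (-156 - 101)*((6 + (-6)²)/((-6)*(4 + √((-6)² + 4²)))) = -(-257)*(6 + 36)/(6*(4 + √(36 + 16))) = -(-257)*42/(6*(4 + √52)) = -(-257)*42/(6*(4 + 2*√13)) = -(-1799)/(4 + 2*√13) = 1799/(4 + 2*√13)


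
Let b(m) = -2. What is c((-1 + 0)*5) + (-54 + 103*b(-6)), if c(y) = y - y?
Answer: -260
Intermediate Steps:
c(y) = 0
c((-1 + 0)*5) + (-54 + 103*b(-6)) = 0 + (-54 + 103*(-2)) = 0 + (-54 - 206) = 0 - 260 = -260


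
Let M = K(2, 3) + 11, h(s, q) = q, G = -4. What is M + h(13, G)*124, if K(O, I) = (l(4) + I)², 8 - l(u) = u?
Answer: -436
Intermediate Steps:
l(u) = 8 - u
K(O, I) = (4 + I)² (K(O, I) = ((8 - 1*4) + I)² = ((8 - 4) + I)² = (4 + I)²)
M = 60 (M = (4 + 3)² + 11 = 7² + 11 = 49 + 11 = 60)
M + h(13, G)*124 = 60 - 4*124 = 60 - 496 = -436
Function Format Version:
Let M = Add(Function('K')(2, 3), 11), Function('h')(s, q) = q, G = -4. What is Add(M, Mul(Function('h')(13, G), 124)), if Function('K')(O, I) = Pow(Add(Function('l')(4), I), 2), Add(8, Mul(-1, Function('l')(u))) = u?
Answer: -436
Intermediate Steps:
Function('l')(u) = Add(8, Mul(-1, u))
Function('K')(O, I) = Pow(Add(4, I), 2) (Function('K')(O, I) = Pow(Add(Add(8, Mul(-1, 4)), I), 2) = Pow(Add(Add(8, -4), I), 2) = Pow(Add(4, I), 2))
M = 60 (M = Add(Pow(Add(4, 3), 2), 11) = Add(Pow(7, 2), 11) = Add(49, 11) = 60)
Add(M, Mul(Function('h')(13, G), 124)) = Add(60, Mul(-4, 124)) = Add(60, -496) = -436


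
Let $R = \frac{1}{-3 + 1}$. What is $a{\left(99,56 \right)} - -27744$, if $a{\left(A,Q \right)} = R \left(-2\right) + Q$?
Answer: $27801$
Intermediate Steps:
$R = - \frac{1}{2}$ ($R = \frac{1}{-2} = - \frac{1}{2} \approx -0.5$)
$a{\left(A,Q \right)} = 1 + Q$ ($a{\left(A,Q \right)} = \left(- \frac{1}{2}\right) \left(-2\right) + Q = 1 + Q$)
$a{\left(99,56 \right)} - -27744 = \left(1 + 56\right) - -27744 = 57 + 27744 = 27801$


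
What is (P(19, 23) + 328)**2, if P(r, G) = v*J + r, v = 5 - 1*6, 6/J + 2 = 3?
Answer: 116281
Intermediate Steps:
J = 6 (J = 6/(-2 + 3) = 6/1 = 6*1 = 6)
v = -1 (v = 5 - 6 = -1)
P(r, G) = -6 + r (P(r, G) = -1*6 + r = -6 + r)
(P(19, 23) + 328)**2 = ((-6 + 19) + 328)**2 = (13 + 328)**2 = 341**2 = 116281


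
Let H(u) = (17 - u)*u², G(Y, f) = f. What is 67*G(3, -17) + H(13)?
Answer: -463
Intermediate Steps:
H(u) = u²*(17 - u)
67*G(3, -17) + H(13) = 67*(-17) + 13²*(17 - 1*13) = -1139 + 169*(17 - 13) = -1139 + 169*4 = -1139 + 676 = -463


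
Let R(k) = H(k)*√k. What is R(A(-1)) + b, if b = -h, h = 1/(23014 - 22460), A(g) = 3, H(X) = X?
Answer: -1/554 + 3*√3 ≈ 5.1944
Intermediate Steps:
h = 1/554 ≈ 0.0018051
R(k) = k^(3/2) (R(k) = k*√k = k^(3/2))
b = -1/554 (b = -1*1/554 = -1/554 ≈ -0.0018051)
R(A(-1)) + b = 3^(3/2) - 1/554 = 3*√3 - 1/554 = -1/554 + 3*√3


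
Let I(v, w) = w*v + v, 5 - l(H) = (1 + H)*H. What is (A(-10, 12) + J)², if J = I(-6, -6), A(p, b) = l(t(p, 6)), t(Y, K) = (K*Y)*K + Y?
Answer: 18630885025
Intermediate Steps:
t(Y, K) = Y + Y*K² (t(Y, K) = Y*K² + Y = Y + Y*K²)
l(H) = 5 - H*(1 + H) (l(H) = 5 - (1 + H)*H = 5 - H*(1 + H))
A(p, b) = 5 - 1369*p² - 37*p (A(p, b) = 5 - p*(1 + 6²) - (p*(1 + 6²))² = 5 - p*(1 + 36) - (p*(1 + 36))² = 5 - p*37 - (p*37)² = 5 - 37*p - (37*p)² = 5 - 37*p - 1369*p² = 5 - 1369*p² - 37*p)
I(v, w) = v + v*w (I(v, w) = v*w + v = v + v*w)
J = 30 (J = -6*(1 - 6) = -6*(-5) = 30)
(A(-10, 12) + J)² = ((5 - 1369*(-10)² - 37*(-10)) + 30)² = ((5 - 1369*100 + 370) + 30)² = ((5 - 136900 + 370) + 30)² = (-136525 + 30)² = (-136495)² = 18630885025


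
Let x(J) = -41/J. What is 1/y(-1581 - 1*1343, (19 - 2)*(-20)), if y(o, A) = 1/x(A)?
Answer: 41/340 ≈ 0.12059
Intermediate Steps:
y(o, A) = -A/41 (y(o, A) = 1/(-41/A) = -A/41)
1/y(-1581 - 1*1343, (19 - 2)*(-20)) = 1/(-(19 - 2)*(-20)/41) = 1/(-17*(-20)/41) = 1/(-1/41*(-340)) = 1/(340/41) = 41/340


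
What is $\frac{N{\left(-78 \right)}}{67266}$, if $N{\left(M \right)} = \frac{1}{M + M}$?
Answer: $- \frac{1}{10493496} \approx -9.5297 \cdot 10^{-8}$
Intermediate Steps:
$N{\left(M \right)} = \frac{1}{2 M}$
$\frac{N{\left(-78 \right)}}{67266} = \frac{\frac{1}{2} \frac{1}{-78}}{67266} = \frac{1}{2} \left(- \frac{1}{78}\right) \frac{1}{67266} = \left(- \frac{1}{156}\right) \frac{1}{67266} = - \frac{1}{10493496}$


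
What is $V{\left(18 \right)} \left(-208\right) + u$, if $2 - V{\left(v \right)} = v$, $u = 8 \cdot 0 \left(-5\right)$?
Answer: $3328$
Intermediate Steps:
$u = 0$ ($u = 0 \left(-5\right) = 0$)
$V{\left(v \right)} = 2 - v$
$V{\left(18 \right)} \left(-208\right) + u = \left(2 - 18\right) \left(-208\right) + 0 = \left(-16\right) \left(-208\right) + 0 = 3328 + 0 = 3328$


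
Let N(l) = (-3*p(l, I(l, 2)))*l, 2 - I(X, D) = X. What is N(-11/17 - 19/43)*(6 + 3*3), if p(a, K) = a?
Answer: -28512720/534361 ≈ -53.359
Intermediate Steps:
I(X, D) = 2 - X
N(l) = -3*l² (N(l) = (-3*l)*l = -3*l²)
N(-11/17 - 19/43)*(6 + 3*3) = (-3*(-11/17 - 19/43)²)*(6 + 3*3) = (-3*(-11*1/17 - 19*1/43)²)*(6 + 9) = -3*(-11/17 - 19/43)²*15 = -3*(-796/731)²*15 = -3*633616/534361*15 = -1900848/534361*15 = -28512720/534361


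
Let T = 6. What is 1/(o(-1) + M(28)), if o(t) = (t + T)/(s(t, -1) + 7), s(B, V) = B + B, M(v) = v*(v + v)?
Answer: 1/1569 ≈ 0.00063735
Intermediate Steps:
M(v) = 2*v**2 (M(v) = v*(2*v) = 2*v**2)
s(B, V) = 2*B
o(t) = (6 + t)/(7 + 2*t) (o(t) = (t + 6)/(2*t + 7) = (6 + t)/(7 + 2*t))
1/(o(-1) + M(28)) = 1/((6 - 1)/(7 + 2*(-1)) + 2*28**2) = 1/(5/(7 - 2) + 2*784) = 1/(5/5 + 1568) = 1/((1/5)*5 + 1568) = 1/(1 + 1568) = 1/1569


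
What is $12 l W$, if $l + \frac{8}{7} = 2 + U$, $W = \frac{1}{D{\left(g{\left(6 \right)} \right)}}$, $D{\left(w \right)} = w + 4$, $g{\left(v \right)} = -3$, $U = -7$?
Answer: $- \frac{516}{7} \approx -73.714$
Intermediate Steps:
$D{\left(w \right)} = 4 + w$
$W = 1$ ($W = \frac{1}{4 - 3} = 1^{-1} = 1$)
$l = - \frac{43}{7}$ ($l = - \frac{8}{7} + \left(2 - 7\right) = - \frac{8}{7} - 5 = - \frac{43}{7} \approx -6.1429$)
$12 l W = 12 \left(- \frac{43}{7}\right) 1 = \left(- \frac{516}{7}\right) 1 = - \frac{516}{7}$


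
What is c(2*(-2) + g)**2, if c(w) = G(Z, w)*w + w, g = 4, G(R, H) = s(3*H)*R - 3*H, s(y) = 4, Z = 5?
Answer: 0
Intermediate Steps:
G(R, H) = -3*H + 4*R (G(R, H) = 4*R - 3*H = -3*H + 4*R)
c(w) = w + w*(20 - 3*w) (c(w) = (-3*w + 4*5)*w + w = (-3*w + 20)*w + w = (20 - 3*w)*w + w = w*(20 - 3*w) + w = w + w*(20 - 3*w))
c(2*(-2) + g)**2 = (3*(2*(-2) + 4)*(7 - (2*(-2) + 4)))**2 = (3*(-4 + 4)*(7 - (-4 + 4)))**2 = (3*0*(7 - 1*0))**2 = (3*0*(7 + 0))**2 = (3*0*7)**2 = 0**2 = 0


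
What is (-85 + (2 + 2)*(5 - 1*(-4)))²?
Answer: 2401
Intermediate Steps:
(-85 + (2 + 2)*(5 - 1*(-4)))² = (-85 + 4*(5 + 4))² = (-85 + 4*9)² = (-85 + 36)² = (-49)² = 2401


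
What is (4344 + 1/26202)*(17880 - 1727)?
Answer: 1838558511817/26202 ≈ 7.0169e+7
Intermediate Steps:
(4344 + 1/26202)*(17880 - 1727) = (4344 + 1/26202)*16153 = (113821489/26202)*16153 = 1838558511817/26202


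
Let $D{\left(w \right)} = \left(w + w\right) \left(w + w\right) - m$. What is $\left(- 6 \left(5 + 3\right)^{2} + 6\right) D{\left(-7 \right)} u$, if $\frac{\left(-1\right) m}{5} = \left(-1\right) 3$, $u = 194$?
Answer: $-13273092$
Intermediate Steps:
$m = 15$ ($m = - 5 \left(\left(-1\right) 3\right) = \left(-5\right) \left(-3\right) = 15$)
$D{\left(w \right)} = -15 + 4 w^{2}$ ($D{\left(w \right)} = \left(w + w\right) \left(w + w\right) - 15 = 2 w 2 w - 15 = 4 w^{2} - 15 = -15 + 4 w^{2}$)
$\left(- 6 \left(5 + 3\right)^{2} + 6\right) D{\left(-7 \right)} u = \left(- 6 \left(5 + 3\right)^{2} + 6\right) \left(-15 + 4 \left(-7\right)^{2}\right) 194 = \left(- 6 \cdot 8^{2} + 6\right) \left(-15 + 4 \cdot 49\right) 194 = \left(\left(-6\right) 64 + 6\right) \left(-15 + 196\right) 194 = \left(-384 + 6\right) 181 \cdot 194 = \left(-378\right) 181 \cdot 194 = \left(-68418\right) 194 = -13273092$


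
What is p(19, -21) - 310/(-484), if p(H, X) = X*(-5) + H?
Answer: 30163/242 ≈ 124.64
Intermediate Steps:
p(H, X) = H - 5*X (p(H, X) = -5*X + H = H - 5*X)
p(19, -21) - 310/(-484) = (19 - 5*(-21)) - 310/(-484) = (19 + 105) - 310*(-1)/484 = 124 - 1*(-155/242) = 124 + 155/242 = 30163/242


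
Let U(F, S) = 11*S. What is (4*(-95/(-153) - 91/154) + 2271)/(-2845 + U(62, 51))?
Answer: -3822295/3843972 ≈ -0.99436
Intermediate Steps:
(4*(-95/(-153) - 91/154) + 2271)/(-2845 + U(62, 51)) = (4*(-95/(-153) - 91/154) + 2271)/(-2845 + 11*51) = (4*(-95*(-1/153) - 91*1/154) + 2271)/(-2845 + 561) = (4*(95/153 - 13/22) + 2271)/(-2284) = (4*(101/3366) + 2271)*(-1/2284) = (202/1683 + 2271)*(-1/2284) = (3822295/1683)*(-1/2284) = -3822295/3843972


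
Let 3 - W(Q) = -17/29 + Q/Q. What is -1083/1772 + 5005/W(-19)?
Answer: 51423143/26580 ≈ 1934.7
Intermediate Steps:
W(Q) = 75/29 (W(Q) = 3 - (-17/29 + Q/Q) = 3 - (-17*1/29 + 1) = 3 - (-17/29 + 1) = 3 - 1*12/29 = 3 - 12/29 = 75/29)
-1083/1772 + 5005/W(-19) = -1083/1772 + 5005/(75/29) = -1083*1/1772 + 5005*(29/75) = -1083/1772 + 29029/15 = 51423143/26580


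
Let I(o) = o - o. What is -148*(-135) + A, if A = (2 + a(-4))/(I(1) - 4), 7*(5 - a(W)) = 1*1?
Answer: 139848/7 ≈ 19978.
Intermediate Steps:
I(o) = 0
a(W) = 34/7 (a(W) = 5 - 1/7 = 5 - ⅐*1 = 5 - ⅐ = 34/7)
A = -12/7 (A = (2 + 34/7)/(0 - 4) = (48/7)/(-4) = (48/7)*(-¼) = -12/7 ≈ -1.7143)
-148*(-135) + A = -148*(-135) - 12/7 = 19980 - 12/7 = 139848/7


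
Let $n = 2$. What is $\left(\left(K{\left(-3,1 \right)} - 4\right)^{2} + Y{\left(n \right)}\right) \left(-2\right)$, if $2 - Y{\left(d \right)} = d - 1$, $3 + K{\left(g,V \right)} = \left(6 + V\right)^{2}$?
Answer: $-3530$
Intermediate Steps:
$K{\left(g,V \right)} = -3 + \left(6 + V\right)^{2}$
$Y{\left(d \right)} = 3 - d$ ($Y{\left(d \right)} = 2 - \left(d - 1\right) = 2 - \left(-1 + d\right) = 3 - d$)
$\left(\left(K{\left(-3,1 \right)} - 4\right)^{2} + Y{\left(n \right)}\right) \left(-2\right) = \left(\left(\left(-3 + \left(6 + 1\right)^{2}\right) - 4\right)^{2} + \left(3 - 2\right)\right) \left(-2\right) = \left(\left(\left(-3 + 7^{2}\right) - 4\right)^{2} + \left(3 - 2\right)\right) \left(-2\right) = \left(\left(\left(-3 + 49\right) - 4\right)^{2} + 1\right) \left(-2\right) = \left(\left(46 - 4\right)^{2} + 1\right) \left(-2\right) = \left(42^{2} + 1\right) \left(-2\right) = \left(1764 + 1\right) \left(-2\right) = 1765 \left(-2\right) = -3530$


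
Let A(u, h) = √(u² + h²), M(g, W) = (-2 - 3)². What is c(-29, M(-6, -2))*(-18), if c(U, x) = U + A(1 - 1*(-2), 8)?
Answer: 522 - 18*√73 ≈ 368.21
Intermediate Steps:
M(g, W) = 25 (M(g, W) = (-5)² = 25)
A(u, h) = √(h² + u²)
c(U, x) = U + √73 (c(U, x) = U + √(8² + (1 - 1*(-2))²) = U + √(64 + (1 + 2)²) = U + √(64 + 3²) = U + √(64 + 9) = U + √73)
c(-29, M(-6, -2))*(-18) = (-29 + √73)*(-18) = 522 - 18*√73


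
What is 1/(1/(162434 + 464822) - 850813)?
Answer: -627256/533677559127 ≈ -1.1753e-6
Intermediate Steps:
1/(1/(162434 + 464822) - 850813) = 1/(1/627256 - 850813) = 1/(-533677559127/627256) = -627256/533677559127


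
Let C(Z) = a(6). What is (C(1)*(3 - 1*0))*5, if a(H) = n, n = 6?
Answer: 90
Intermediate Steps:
a(H) = 6
C(Z) = 6
(C(1)*(3 - 1*0))*5 = (6*(3 - 1*0))*5 = (6*(3 + 0))*5 = (6*3)*5 = 18*5 = 90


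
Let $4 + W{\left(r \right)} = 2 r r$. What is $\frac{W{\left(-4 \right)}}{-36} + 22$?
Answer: $\frac{191}{9} \approx 21.222$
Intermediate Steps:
$W{\left(r \right)} = -4 + 2 r^{2}$ ($W{\left(r \right)} = -4 + 2 r r = -4 + 2 r^{2}$)
$\frac{W{\left(-4 \right)}}{-36} + 22 = \frac{-4 + 2 \left(-4\right)^{2}}{-36} + 22 = - \frac{-4 + 2 \cdot 16}{36} + 22 = - \frac{-4 + 32}{36} + 22 = \left(- \frac{1}{36}\right) 28 + 22 = - \frac{7}{9} + 22 = \frac{191}{9}$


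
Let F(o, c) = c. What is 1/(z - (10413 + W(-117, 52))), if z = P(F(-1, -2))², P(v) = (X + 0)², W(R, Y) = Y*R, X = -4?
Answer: -1/4073 ≈ -0.00024552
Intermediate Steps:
W(R, Y) = R*Y
P(v) = 16 (P(v) = (-4 + 0)² = (-4)² = 16)
z = 256 (z = 16² = 256)
1/(z - (10413 + W(-117, 52))) = 1/(256 - (10413 - 117*52)) = 1/(256 - (10413 - 6084)) = 1/(256 - 1*4329) = 1/(256 - 4329) = 1/(-4073) = -1/4073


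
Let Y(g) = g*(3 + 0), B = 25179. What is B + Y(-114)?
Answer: 24837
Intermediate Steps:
Y(g) = 3*g (Y(g) = g*3 = 3*g)
B + Y(-114) = 25179 + 3*(-114) = 25179 - 342 = 24837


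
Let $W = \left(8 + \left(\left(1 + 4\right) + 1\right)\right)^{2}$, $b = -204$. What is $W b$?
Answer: $-39984$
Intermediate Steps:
$W = 196$ ($W = \left(8 + \left(5 + 1\right)\right)^{2} = \left(8 + 6\right)^{2} = 14^{2} = 196$)
$W b = 196 \left(-204\right) = -39984$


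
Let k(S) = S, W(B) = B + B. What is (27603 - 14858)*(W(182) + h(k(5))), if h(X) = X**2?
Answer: 4957805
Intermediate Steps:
W(B) = 2*B
(27603 - 14858)*(W(182) + h(k(5))) = (27603 - 14858)*(2*182 + 5**2) = 12745*(364 + 25) = 12745*389 = 4957805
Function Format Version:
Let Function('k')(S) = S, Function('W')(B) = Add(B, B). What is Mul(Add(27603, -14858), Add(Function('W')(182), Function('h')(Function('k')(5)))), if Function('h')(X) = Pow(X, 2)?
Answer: 4957805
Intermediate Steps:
Function('W')(B) = Mul(2, B)
Mul(Add(27603, -14858), Add(Function('W')(182), Function('h')(Function('k')(5)))) = Mul(Add(27603, -14858), Add(Mul(2, 182), Pow(5, 2))) = Mul(12745, Add(364, 25)) = Mul(12745, 389) = 4957805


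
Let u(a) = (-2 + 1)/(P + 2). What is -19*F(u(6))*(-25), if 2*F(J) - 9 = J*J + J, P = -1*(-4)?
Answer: 151525/72 ≈ 2104.5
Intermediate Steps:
P = 4
u(a) = -⅙ (u(a) = (-2 + 1)/(4 + 2) = -1/6 = -1*⅙ = -⅙)
F(J) = 9/2 + J/2 + J²/2 (F(J) = 9/2 + (J*J + J)/2 = 9/2 + (J² + J)/2 = 9/2 + (J + J²)/2 = 9/2 + (J/2 + J²/2) = 9/2 + J/2 + J²/2)
-19*F(u(6))*(-25) = -19*(9/2 + (½)*(-⅙) + (-⅙)²/2)*(-25) = -19*(9/2 - 1/12 + (½)*(1/36))*(-25) = -19*(9/2 - 1/12 + 1/72)*(-25) = -19*319/72*(-25) = -6061/72*(-25) = 151525/72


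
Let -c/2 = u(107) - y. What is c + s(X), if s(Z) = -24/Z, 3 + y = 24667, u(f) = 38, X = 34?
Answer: 837272/17 ≈ 49251.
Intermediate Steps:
y = 24664 (y = -3 + 24667 = 24664)
c = 49252 (c = -2*(38 - 1*24664) = -2*(38 - 24664) = -2*(-24626) = 49252)
c + s(X) = 49252 - 24/34 = 49252 - 24*1/34 = 49252 - 12/17 = 837272/17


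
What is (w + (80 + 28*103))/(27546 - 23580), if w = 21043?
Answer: 24007/3966 ≈ 6.0532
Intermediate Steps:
(w + (80 + 28*103))/(27546 - 23580) = (21043 + (80 + 28*103))/(27546 - 23580) = (21043 + (80 + 2884))/3966 = (21043 + 2964)*(1/3966) = 24007*(1/3966) = 24007/3966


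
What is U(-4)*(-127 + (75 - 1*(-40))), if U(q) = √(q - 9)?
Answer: -12*I*√13 ≈ -43.267*I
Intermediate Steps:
U(q) = √(-9 + q)
U(-4)*(-127 + (75 - 1*(-40))) = √(-9 - 4)*(-127 + (75 - 1*(-40))) = √(-13)*(-127 + (75 + 40)) = (I*√13)*(-127 + 115) = (I*√13)*(-12) = -12*I*√13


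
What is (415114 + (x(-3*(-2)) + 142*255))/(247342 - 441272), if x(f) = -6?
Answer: -225659/96965 ≈ -2.3272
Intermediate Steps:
(415114 + (x(-3*(-2)) + 142*255))/(247342 - 441272) = (415114 + (-6 + 142*255))/(247342 - 441272) = (415114 + (-6 + 36210))/(-193930) = (415114 + 36204)*(-1/193930) = 451318*(-1/193930) = -225659/96965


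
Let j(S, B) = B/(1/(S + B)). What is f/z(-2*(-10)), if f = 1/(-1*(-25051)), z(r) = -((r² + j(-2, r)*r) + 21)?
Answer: -1/190913671 ≈ -5.2380e-9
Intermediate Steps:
j(S, B) = B*(B + S) (j(S, B) = B/(1/(B + S)) = B*(B + S))
z(r) = -21 - r² - r²*(-2 + r) (z(r) = -((r² + (r*(r - 2))*r) + 21) = -((r² + (r*(-2 + r))*r) + 21) = -((r² + r²*(-2 + r)) + 21) = -(21 + r² + r²*(-2 + r)) = -21 - r² - r²*(-2 + r))
f = 1/25051 ≈ 3.9919e-5
f/z(-2*(-10)) = 1/(25051*(-21 + (-2*(-10))² - (-2*(-10))³)) = 1/(25051*(-21 + 20² - 1*20³)) = 1/(25051*(-21 + 400 - 1*8000)) = 1/(25051*(-21 + 400 - 8000)) = (1/25051)/(-7621) = (1/25051)*(-1/7621) = -1/190913671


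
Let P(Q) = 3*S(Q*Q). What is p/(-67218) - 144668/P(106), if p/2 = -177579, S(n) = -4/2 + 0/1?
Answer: 810535381/33609 ≈ 24117.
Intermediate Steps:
S(n) = -2 (S(n) = -4*½ + 0*1 = -2 + 0 = -2)
P(Q) = -6 (P(Q) = 3*(-2) = -6)
p = -355158 (p = 2*(-177579) = -355158)
p/(-67218) - 144668/P(106) = -355158/(-67218) - 144668/(-6) = -355158*(-1/67218) - 144668*(-⅙) = 59193/11203 + 72334/3 = 810535381/33609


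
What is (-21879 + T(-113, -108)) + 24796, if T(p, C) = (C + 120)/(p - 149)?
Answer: 382121/131 ≈ 2917.0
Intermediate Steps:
T(p, C) = (120 + C)/(-149 + p)
(-21879 + T(-113, -108)) + 24796 = (-21879 + (120 - 108)/(-149 - 113)) + 24796 = (-21879 + 12/(-262)) + 24796 = (-21879 - 1/262*12) + 24796 = (-21879 - 6/131) + 24796 = -2866155/131 + 24796 = 382121/131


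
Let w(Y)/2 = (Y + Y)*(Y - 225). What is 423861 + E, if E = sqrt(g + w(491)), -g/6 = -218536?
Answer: 423861 + 2*sqrt(458410) ≈ 4.2522e+5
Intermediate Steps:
g = 1311216 (g = -6*(-218536) = 1311216)
w(Y) = 4*Y*(-225 + Y) (w(Y) = 2*((Y + Y)*(Y - 225)) = 2*((2*Y)*(-225 + Y)) = 2*(2*Y*(-225 + Y)) = 4*Y*(-225 + Y))
E = 2*sqrt(458410) (E = sqrt(1311216 + 4*491*(-225 + 491)) = sqrt(1311216 + 4*491*266) = sqrt(1311216 + 522424) = sqrt(1833640) = 2*sqrt(458410) ≈ 1354.1)
423861 + E = 423861 + 2*sqrt(458410)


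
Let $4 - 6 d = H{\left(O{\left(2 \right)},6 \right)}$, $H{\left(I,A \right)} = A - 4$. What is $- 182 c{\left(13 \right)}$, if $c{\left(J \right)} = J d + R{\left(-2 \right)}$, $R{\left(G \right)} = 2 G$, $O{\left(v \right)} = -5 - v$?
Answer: $- \frac{182}{3} \approx -60.667$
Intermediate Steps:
$H{\left(I,A \right)} = -4 + A$ ($H{\left(I,A \right)} = A - 4 = -4 + A$)
$d = \frac{1}{3}$ ($d = \frac{2}{3} - \frac{-4 + 6}{6} = \frac{2}{3} - \frac{1}{3} = \frac{1}{3} \approx 0.33333$)
$c{\left(J \right)} = -4 + \frac{J}{3}$ ($c{\left(J \right)} = J \frac{1}{3} + 2 \left(-2\right) = \frac{J}{3} - 4 = -4 + \frac{J}{3}$)
$- 182 c{\left(13 \right)} = - 182 \left(-4 + \frac{1}{3} \cdot 13\right) = - 182 \left(-4 + \frac{13}{3}\right) = \left(-182\right) \frac{1}{3} = - \frac{182}{3}$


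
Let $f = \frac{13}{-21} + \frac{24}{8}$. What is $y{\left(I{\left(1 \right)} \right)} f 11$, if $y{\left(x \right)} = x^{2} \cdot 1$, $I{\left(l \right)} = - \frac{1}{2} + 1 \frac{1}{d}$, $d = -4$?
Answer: $\frac{825}{56} \approx 14.732$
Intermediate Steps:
$f = \frac{50}{21}$ ($f = 13 \left(- \frac{1}{21}\right) + 24 \cdot \frac{1}{8} = - \frac{13}{21} + 3 = \frac{50}{21} \approx 2.381$)
$I{\left(l \right)} = - \frac{3}{4}$ ($I{\left(l \right)} = - \frac{1}{2} + 1 \frac{1}{-4} = \left(-1\right) \frac{1}{2} + 1 \left(- \frac{1}{4}\right) = - \frac{1}{2} - \frac{1}{4} = - \frac{3}{4}$)
$y{\left(x \right)} = x^{2}$
$y{\left(I{\left(1 \right)} \right)} f 11 = \left(- \frac{3}{4}\right)^{2} \cdot \frac{50}{21} \cdot 11 = \frac{9}{16} \cdot \frac{50}{21} \cdot 11 = \frac{75}{56} \cdot 11 = \frac{825}{56}$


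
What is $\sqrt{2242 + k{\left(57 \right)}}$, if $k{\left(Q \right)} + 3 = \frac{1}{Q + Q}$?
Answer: $\frac{\sqrt{29098158}}{114} \approx 47.318$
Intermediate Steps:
$k{\left(Q \right)} = -3 + \frac{1}{2 Q}$ ($k{\left(Q \right)} = -3 + \frac{1}{Q + Q} = -3 + \frac{1}{2 Q}$)
$\sqrt{2242 + k{\left(57 \right)}} = \sqrt{2242 - \left(3 - \frac{1}{2 \cdot 57}\right)} = \sqrt{2242 + \left(-3 + \frac{1}{2} \cdot \frac{1}{57}\right)} = \sqrt{2242 + \left(-3 + \frac{1}{114}\right)} = \sqrt{2242 - \frac{341}{114}} = \sqrt{\frac{255247}{114}} = \frac{\sqrt{29098158}}{114}$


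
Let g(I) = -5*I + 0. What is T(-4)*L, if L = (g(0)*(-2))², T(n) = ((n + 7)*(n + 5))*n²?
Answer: 0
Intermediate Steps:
g(I) = -5*I
T(n) = n²*(5 + n)*(7 + n) (T(n) = ((7 + n)*(5 + n))*n² = ((5 + n)*(7 + n))*n² = n²*(5 + n)*(7 + n))
L = 0 (L = (-5*0*(-2))² = (0*(-2))² = 0² = 0)
T(-4)*L = ((-4)²*(35 + (-4)² + 12*(-4)))*0 = (16*(35 + 16 - 48))*0 = (16*3)*0 = 48*0 = 0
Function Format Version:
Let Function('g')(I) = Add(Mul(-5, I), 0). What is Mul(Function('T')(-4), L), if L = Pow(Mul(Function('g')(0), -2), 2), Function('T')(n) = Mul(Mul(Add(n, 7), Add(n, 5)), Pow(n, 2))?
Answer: 0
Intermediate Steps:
Function('g')(I) = Mul(-5, I)
Function('T')(n) = Mul(Pow(n, 2), Add(5, n), Add(7, n)) (Function('T')(n) = Mul(Mul(Add(7, n), Add(5, n)), Pow(n, 2)) = Mul(Mul(Add(5, n), Add(7, n)), Pow(n, 2)) = Mul(Pow(n, 2), Add(5, n), Add(7, n)))
L = 0 (L = Pow(Mul(Mul(-5, 0), -2), 2) = Pow(Mul(0, -2), 2) = Pow(0, 2) = 0)
Mul(Function('T')(-4), L) = Mul(Mul(Pow(-4, 2), Add(35, Pow(-4, 2), Mul(12, -4))), 0) = Mul(Mul(16, Add(35, 16, -48)), 0) = Mul(Mul(16, 3), 0) = Mul(48, 0) = 0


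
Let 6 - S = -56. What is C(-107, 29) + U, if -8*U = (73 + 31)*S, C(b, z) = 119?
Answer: -687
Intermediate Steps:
S = 62 (S = 6 - 1*(-56) = 6 + 56 = 62)
U = -806 (U = -(73 + 31)*62/8 = -13*62 = -⅛*6448 = -806)
C(-107, 29) + U = 119 - 806 = -687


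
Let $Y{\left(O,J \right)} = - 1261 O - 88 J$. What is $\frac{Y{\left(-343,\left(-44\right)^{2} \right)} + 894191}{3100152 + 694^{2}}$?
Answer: $\frac{578173}{1790894} \approx 0.32284$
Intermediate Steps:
$\frac{Y{\left(-343,\left(-44\right)^{2} \right)} + 894191}{3100152 + 694^{2}} = \frac{\left(\left(-1261\right) \left(-343\right) - 88 \left(-44\right)^{2}\right) + 894191}{3100152 + 694^{2}} = \frac{\left(432523 - 170368\right) + 894191}{3100152 + 481636} = \frac{\left(432523 - 170368\right) + 894191}{3581788} = \left(262155 + 894191\right) \frac{1}{3581788} = 1156346 \cdot \frac{1}{3581788} = \frac{578173}{1790894}$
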